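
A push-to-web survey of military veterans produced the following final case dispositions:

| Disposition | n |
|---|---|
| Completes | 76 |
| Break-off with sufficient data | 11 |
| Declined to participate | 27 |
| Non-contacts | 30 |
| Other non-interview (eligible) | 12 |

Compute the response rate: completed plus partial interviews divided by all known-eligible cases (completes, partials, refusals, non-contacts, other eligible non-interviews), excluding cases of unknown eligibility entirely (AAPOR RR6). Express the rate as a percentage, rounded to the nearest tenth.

Top = 76 + 11 = 87
Base = 76 + 11 + 27 + 30 + 12 = 156
RR6 = 87 / 156 = 0.5577

55.8%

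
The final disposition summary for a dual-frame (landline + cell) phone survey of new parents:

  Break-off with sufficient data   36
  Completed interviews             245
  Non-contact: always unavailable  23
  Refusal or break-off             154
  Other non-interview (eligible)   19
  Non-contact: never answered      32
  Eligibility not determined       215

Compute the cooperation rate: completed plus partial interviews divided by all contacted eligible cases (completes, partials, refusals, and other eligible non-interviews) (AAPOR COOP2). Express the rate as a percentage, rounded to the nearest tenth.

Never reached = 32 + 23 = 55
Top = 245 + 36 = 281
Base = 245 + 36 + 154 + 19 = 454
COOP2 = 281 / 454 = 0.6189

61.9%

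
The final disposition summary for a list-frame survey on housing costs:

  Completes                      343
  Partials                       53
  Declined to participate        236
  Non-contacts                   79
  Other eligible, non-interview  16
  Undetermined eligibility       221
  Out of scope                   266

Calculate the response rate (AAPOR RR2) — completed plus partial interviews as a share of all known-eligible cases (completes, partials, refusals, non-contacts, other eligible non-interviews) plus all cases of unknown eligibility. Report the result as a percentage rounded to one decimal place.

41.8%

Top: 343 + 53 = 396
Denom: 343 + 53 + 236 + 79 + 16 + 221 = 948
RR2 = 396 / 948 = 0.4177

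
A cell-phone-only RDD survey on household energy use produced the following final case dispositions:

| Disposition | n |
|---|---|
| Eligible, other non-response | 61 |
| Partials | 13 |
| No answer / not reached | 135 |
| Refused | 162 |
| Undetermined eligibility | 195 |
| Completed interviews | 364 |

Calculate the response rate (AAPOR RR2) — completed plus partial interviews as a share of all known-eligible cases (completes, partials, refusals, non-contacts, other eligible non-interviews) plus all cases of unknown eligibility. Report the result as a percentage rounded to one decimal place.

40.5%

Num: 364 + 13 = 377
Denominator: 364 + 13 + 162 + 135 + 61 + 195 = 930
RR2 = 377 / 930 = 0.4054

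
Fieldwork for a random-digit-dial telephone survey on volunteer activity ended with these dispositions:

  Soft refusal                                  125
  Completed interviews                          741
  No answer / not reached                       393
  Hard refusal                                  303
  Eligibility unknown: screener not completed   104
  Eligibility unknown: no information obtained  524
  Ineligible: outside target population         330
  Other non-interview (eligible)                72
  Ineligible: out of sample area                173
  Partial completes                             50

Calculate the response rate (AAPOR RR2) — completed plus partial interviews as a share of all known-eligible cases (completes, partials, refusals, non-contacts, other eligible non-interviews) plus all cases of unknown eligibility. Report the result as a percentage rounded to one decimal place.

Refusals = 303 + 125 = 428
Eligibility not determined = 104 + 524 = 628
Screened out, ineligible = 330 + 173 = 503
Num = 741 + 50 = 791
Denom = 741 + 50 + 428 + 393 + 72 + 628 = 2312
RR2 = 791 / 2312 = 0.3421

34.2%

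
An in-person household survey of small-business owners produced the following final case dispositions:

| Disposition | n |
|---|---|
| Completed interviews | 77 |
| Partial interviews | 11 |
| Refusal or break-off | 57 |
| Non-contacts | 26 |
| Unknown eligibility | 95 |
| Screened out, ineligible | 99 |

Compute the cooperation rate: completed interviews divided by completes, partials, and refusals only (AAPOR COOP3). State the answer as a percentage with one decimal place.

53.1%

Numerator: 77
Base: 77 + 11 + 57 = 145
COOP3 = 77 / 145 = 0.5310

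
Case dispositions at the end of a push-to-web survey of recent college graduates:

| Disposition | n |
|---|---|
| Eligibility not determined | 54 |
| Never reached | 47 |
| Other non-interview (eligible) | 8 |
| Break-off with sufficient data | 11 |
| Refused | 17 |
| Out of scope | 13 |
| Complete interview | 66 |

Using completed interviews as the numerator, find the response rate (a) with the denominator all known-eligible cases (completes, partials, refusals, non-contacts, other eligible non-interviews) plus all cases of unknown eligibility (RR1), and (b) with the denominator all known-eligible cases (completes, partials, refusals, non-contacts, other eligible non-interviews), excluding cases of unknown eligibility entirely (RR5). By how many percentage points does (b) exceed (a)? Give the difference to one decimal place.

11.8

Top: 66
Denom: 66 + 11 + 17 + 47 + 8 + 54 = 203
RR1 = 66 / 203 = 0.3251
Denom: 66 + 11 + 17 + 47 + 8 = 149
RR5 = 66 / 149 = 0.4430
Difference = 44.30 − 32.51 = 11.79 percentage points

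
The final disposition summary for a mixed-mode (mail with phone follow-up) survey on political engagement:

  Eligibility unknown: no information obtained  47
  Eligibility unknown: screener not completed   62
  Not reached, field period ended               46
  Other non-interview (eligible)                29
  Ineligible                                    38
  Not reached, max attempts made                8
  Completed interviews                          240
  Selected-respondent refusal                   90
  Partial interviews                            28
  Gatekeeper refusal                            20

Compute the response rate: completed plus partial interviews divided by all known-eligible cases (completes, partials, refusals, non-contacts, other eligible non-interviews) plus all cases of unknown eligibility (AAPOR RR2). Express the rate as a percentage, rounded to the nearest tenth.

Refusal or break-off = 20 + 90 = 110
Never reached = 46 + 8 = 54
Eligibility not determined = 62 + 47 = 109
Top → 240 + 28 = 268
Denom → 240 + 28 + 110 + 54 + 29 + 109 = 570
RR2 = 268 / 570 = 0.4702

47.0%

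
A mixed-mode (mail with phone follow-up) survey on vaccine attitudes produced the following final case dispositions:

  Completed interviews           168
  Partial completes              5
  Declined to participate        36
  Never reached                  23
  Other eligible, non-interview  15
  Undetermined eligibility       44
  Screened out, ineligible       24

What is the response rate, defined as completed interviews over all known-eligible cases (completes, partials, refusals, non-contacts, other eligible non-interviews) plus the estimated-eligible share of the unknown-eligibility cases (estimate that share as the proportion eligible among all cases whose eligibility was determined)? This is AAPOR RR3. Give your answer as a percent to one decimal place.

Numerator → 168
Known eligible → 168 + 5 + 36 + 23 + 15 = 247
e = 247 / (247 + 24) = 247 / 271 = 0.9114
e × U → 0.9114 × 44 = 40.10
Denominator → 247 + 40.10 = 287.10
RR3 = 168 / 287.10 = 0.5852

58.5%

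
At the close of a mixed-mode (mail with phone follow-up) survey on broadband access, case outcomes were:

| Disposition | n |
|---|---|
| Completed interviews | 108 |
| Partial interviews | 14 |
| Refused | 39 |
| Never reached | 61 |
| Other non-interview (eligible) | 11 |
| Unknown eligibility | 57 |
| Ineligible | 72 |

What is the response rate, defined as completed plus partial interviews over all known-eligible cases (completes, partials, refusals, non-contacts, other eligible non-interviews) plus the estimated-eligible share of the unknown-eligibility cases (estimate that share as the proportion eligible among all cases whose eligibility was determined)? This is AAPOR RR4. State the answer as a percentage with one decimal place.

Num → 108 + 14 = 122
Eligible (known) → 108 + 14 + 39 + 61 + 11 = 233
e = 233 / (233 + 72) = 233 / 305 = 0.7639
Estimated eligible among unknowns → 0.7639 × 57 = 43.54
Denom → 233 + 43.54 = 276.54
RR4 = 122 / 276.54 = 0.4412

44.1%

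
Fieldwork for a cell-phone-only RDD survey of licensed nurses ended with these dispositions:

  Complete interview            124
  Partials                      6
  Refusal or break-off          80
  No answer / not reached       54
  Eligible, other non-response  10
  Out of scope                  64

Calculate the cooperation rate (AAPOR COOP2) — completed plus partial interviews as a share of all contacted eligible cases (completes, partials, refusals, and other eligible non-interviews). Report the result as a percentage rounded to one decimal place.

59.1%

Numerator = 124 + 6 = 130
Denom = 124 + 6 + 80 + 10 = 220
COOP2 = 130 / 220 = 0.5909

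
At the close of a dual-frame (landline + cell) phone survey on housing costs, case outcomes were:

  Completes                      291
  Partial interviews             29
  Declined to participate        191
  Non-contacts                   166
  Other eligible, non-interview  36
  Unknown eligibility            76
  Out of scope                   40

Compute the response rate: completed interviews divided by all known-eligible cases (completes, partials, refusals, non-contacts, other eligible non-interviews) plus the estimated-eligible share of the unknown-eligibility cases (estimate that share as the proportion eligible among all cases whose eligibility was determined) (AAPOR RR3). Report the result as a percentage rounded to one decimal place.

Top → 291
Determined eligible → 291 + 29 + 191 + 166 + 36 = 713
e = 713 / (713 + 40) = 713 / 753 = 0.9469
e × U → 0.9469 × 76 = 71.96
Denom → 713 + 71.96 = 784.96
RR3 = 291 / 784.96 = 0.3707

37.1%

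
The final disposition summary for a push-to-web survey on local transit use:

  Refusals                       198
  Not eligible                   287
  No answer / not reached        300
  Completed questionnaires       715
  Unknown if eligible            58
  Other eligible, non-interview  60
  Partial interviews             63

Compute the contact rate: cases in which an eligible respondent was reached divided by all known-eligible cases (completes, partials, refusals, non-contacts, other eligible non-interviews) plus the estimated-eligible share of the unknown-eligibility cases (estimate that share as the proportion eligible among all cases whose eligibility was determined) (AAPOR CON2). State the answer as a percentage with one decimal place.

Numerator = 715 + 63 + 198 + 60 = 1036
Determined eligible = 715 + 63 + 198 + 300 + 60 = 1336
e = 1336 / (1336 + 287) = 1336 / 1623 = 0.8232
e × U = 0.8232 × 58 = 47.75
Denom = 1336 + 47.75 = 1383.75
CON2 = 1036 / 1383.75 = 0.7487

74.9%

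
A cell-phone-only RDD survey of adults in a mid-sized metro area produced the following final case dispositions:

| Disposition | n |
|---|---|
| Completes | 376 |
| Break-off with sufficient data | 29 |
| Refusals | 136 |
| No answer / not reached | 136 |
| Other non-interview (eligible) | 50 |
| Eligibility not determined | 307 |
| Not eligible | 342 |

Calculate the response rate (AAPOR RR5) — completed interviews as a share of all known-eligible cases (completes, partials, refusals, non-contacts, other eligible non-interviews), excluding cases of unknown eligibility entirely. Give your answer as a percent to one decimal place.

Top: 376
Base: 376 + 29 + 136 + 136 + 50 = 727
RR5 = 376 / 727 = 0.5172

51.7%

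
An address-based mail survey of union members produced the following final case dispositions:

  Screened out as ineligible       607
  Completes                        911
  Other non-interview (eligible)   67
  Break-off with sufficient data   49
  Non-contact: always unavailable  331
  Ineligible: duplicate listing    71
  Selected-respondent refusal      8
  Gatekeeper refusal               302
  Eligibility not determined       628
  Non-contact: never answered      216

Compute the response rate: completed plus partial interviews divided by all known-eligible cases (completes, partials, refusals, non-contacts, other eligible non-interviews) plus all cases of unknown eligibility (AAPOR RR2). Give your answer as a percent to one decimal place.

Declined to participate = 302 + 8 = 310
No contact after all attempts = 216 + 331 = 547
Screened out, ineligible = 607 + 71 = 678
Numerator = 911 + 49 = 960
Denominator = 911 + 49 + 310 + 547 + 67 + 628 = 2512
RR2 = 960 / 2512 = 0.3822

38.2%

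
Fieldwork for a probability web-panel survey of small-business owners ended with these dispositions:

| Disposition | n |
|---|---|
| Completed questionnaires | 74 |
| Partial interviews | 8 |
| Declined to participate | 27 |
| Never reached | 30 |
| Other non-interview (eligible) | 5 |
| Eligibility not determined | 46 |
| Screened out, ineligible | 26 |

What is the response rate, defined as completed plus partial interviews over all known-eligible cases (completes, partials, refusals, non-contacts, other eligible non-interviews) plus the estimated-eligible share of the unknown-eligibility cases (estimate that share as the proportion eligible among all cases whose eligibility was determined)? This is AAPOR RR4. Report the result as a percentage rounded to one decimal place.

44.8%

Numerator → 74 + 8 = 82
Known eligible → 74 + 8 + 27 + 30 + 5 = 144
e = 144 / (144 + 26) = 144 / 170 = 0.8471
Eligible share of unknowns → 0.8471 × 46 = 38.97
Denominator → 144 + 38.97 = 182.97
RR4 = 82 / 182.97 = 0.4482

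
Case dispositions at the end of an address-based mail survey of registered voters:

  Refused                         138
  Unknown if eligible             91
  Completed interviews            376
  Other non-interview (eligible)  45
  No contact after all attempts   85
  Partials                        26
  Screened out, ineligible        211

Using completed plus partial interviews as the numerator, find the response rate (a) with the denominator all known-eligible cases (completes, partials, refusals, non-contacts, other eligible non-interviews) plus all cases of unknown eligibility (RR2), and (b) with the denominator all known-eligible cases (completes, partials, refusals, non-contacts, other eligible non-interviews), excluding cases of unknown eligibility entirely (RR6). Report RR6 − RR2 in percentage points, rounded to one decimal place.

7.2

Top = 376 + 26 = 402
Denominator = 376 + 26 + 138 + 85 + 45 + 91 = 761
RR2 = 402 / 761 = 0.5283
Denominator = 376 + 26 + 138 + 85 + 45 = 670
RR6 = 402 / 670 = 0.6000
Difference = 60.00 − 52.83 = 7.17 percentage points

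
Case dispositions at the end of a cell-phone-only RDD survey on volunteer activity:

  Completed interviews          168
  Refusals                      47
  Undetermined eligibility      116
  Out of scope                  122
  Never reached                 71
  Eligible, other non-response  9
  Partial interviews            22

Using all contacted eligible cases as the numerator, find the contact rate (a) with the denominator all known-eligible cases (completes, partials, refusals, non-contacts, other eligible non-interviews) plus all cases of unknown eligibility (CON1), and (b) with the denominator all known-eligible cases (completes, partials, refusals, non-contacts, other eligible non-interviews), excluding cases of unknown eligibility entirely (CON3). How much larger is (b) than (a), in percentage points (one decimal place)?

20.8

Top: 168 + 22 + 47 + 9 = 246
Denom: 168 + 22 + 47 + 71 + 9 + 116 = 433
CON1 = 246 / 433 = 0.5681
Denom: 168 + 22 + 47 + 71 + 9 = 317
CON3 = 246 / 317 = 0.7760
Difference = 77.60 − 56.81 = 20.79 percentage points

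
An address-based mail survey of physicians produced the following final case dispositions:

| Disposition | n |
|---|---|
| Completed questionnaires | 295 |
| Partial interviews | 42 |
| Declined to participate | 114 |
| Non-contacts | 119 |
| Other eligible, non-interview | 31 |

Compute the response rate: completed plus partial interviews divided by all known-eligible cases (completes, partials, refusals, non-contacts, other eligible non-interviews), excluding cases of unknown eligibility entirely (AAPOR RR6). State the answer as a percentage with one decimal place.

56.1%

Top = 295 + 42 = 337
Base = 295 + 42 + 114 + 119 + 31 = 601
RR6 = 337 / 601 = 0.5607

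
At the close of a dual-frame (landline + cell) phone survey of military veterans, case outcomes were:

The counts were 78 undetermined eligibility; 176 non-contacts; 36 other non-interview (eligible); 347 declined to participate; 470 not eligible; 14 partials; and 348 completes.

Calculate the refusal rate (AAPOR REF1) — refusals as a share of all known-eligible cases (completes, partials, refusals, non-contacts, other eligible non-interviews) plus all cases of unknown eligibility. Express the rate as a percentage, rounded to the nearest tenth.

Num → 347
Denom → 348 + 14 + 347 + 176 + 36 + 78 = 999
REF1 = 347 / 999 = 0.3473

34.7%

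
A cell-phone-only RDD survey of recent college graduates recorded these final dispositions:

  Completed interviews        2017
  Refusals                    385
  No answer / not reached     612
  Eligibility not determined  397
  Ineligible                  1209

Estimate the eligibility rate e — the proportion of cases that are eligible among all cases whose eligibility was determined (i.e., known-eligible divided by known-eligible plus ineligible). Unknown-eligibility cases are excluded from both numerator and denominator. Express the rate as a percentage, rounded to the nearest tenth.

Known eligible → 2017 + 385 + 612 = 3014
e = 3014 / (3014 + 1209) = 3014 / 4223 = 0.7137

71.4%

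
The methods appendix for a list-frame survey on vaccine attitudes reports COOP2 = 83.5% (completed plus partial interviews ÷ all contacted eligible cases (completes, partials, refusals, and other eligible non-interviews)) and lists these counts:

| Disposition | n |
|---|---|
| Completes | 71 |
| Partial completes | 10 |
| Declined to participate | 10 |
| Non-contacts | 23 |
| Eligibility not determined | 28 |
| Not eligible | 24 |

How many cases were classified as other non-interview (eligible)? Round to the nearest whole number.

Top → 71 + 10 = 81
COOP2 = 81 / D = 0.835
D = 81 / 0.835 = 97.0
Other denominator terms total 91
other non-interview (eligible) = 97.0 − 91 ≈ 6

6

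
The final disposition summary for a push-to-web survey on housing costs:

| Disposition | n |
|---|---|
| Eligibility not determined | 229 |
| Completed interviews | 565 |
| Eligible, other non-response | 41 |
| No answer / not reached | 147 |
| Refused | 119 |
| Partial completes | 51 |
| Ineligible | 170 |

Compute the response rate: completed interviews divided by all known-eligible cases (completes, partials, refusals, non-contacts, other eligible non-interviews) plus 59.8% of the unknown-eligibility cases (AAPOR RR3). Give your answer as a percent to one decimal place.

53.3%

Top → 565
Eligible (known) → 565 + 51 + 119 + 147 + 41 = 923
Eligible share of unknowns → 0.5980 × 229 = 136.94
Base → 923 + 136.94 = 1059.94
RR3 = 565 / 1059.94 = 0.5330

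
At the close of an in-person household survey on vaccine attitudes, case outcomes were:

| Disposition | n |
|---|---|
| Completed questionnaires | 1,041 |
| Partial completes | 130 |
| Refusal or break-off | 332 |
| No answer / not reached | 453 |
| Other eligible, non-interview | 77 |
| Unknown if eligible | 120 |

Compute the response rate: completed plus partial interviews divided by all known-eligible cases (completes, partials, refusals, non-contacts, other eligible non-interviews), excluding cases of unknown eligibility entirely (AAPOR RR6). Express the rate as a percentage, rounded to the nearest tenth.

Top = 1041 + 130 = 1171
Base = 1041 + 130 + 332 + 453 + 77 = 2033
RR6 = 1171 / 2033 = 0.5760

57.6%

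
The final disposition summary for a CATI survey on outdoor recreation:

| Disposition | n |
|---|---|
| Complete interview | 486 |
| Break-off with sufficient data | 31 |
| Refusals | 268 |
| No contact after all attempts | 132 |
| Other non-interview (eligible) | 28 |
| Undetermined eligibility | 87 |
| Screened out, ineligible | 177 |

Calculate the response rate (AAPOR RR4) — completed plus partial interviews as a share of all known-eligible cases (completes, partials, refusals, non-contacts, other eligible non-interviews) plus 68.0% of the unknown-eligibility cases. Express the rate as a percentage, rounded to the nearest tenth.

Numerator = 486 + 31 = 517
Known eligible = 486 + 31 + 268 + 132 + 28 = 945
Estimated eligible among unknowns = 0.6800 × 87 = 59.16
Base = 945 + 59.16 = 1004.16
RR4 = 517 / 1004.16 = 0.5149

51.5%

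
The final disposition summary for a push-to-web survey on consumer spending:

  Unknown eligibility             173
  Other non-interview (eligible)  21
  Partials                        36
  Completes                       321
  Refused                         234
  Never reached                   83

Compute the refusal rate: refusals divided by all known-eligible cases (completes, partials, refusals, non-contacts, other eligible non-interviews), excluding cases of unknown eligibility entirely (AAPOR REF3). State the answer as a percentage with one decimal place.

Numerator = 234
Base = 321 + 36 + 234 + 83 + 21 = 695
REF3 = 234 / 695 = 0.3367

33.7%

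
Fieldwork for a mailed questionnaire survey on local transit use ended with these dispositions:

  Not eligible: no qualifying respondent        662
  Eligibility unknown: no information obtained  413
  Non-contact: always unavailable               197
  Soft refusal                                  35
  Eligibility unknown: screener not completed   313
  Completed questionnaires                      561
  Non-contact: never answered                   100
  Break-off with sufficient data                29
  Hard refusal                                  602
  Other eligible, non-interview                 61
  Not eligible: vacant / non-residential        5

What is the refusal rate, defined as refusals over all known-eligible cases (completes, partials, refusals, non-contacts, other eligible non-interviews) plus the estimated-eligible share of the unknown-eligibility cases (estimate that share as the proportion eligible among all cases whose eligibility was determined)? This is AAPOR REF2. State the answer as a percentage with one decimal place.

Refused = 602 + 35 = 637
Never reached = 100 + 197 = 297
Undetermined eligibility = 313 + 413 = 726
Screened out, ineligible = 662 + 5 = 667
Num: 637
Determined eligible: 561 + 29 + 637 + 297 + 61 = 1585
e = 1585 / (1585 + 667) = 1585 / 2252 = 0.7038
Eligible share of unknowns: 0.7038 × 726 = 510.96
Base: 1585 + 510.96 = 2095.96
REF2 = 637 / 2095.96 = 0.3039

30.4%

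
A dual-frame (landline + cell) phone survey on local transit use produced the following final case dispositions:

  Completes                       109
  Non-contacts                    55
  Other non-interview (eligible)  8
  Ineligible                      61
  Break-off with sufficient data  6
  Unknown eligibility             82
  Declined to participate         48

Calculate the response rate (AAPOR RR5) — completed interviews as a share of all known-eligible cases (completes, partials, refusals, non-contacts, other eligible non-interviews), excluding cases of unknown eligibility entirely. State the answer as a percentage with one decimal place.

48.2%

Top: 109
Base: 109 + 6 + 48 + 55 + 8 = 226
RR5 = 109 / 226 = 0.4823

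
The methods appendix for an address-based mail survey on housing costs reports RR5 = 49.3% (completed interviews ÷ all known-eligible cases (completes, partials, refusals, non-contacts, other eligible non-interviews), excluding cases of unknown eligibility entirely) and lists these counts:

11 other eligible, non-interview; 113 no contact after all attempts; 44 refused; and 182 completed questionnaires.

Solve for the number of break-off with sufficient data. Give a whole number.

19

RR5 = 182 / D = 0.493
D = 182 / 0.493 = 369.2
Other denominator terms total 350
break-off with sufficient data = 369.2 − 350 ≈ 19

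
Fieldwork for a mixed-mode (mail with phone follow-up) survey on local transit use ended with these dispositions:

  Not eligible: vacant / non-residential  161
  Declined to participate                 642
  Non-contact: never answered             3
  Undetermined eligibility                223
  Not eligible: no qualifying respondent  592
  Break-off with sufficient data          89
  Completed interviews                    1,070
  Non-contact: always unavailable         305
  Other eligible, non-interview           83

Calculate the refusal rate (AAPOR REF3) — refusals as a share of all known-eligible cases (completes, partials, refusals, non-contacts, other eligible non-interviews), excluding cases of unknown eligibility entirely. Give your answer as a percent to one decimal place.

No answer / not reached = 3 + 305 = 308
Out of scope = 592 + 161 = 753
Top = 642
Denominator = 1070 + 89 + 642 + 308 + 83 = 2192
REF3 = 642 / 2192 = 0.2929

29.3%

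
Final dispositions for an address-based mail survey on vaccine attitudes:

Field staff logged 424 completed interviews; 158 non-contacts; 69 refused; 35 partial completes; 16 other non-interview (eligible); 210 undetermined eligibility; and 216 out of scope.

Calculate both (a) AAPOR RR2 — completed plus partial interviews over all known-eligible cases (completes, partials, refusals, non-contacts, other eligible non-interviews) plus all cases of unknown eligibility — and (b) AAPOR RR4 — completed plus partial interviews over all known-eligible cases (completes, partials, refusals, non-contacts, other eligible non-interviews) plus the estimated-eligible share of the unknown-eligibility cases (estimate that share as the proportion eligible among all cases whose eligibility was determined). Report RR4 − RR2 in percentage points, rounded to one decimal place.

Numerator → 424 + 35 = 459
Denom → 424 + 35 + 69 + 158 + 16 + 210 = 912
RR2 = 459 / 912 = 0.5033
Determined eligible → 424 + 35 + 69 + 158 + 16 = 702
e = 702 / (702 + 216) = 702 / 918 = 0.7647
Eligible share of unknowns → 0.7647 × 210 = 160.59
Denom → 702 + 160.59 = 862.59
RR4 = 459 / 862.59 = 0.5321
Difference = 53.21 − 50.33 = 2.88 percentage points

2.9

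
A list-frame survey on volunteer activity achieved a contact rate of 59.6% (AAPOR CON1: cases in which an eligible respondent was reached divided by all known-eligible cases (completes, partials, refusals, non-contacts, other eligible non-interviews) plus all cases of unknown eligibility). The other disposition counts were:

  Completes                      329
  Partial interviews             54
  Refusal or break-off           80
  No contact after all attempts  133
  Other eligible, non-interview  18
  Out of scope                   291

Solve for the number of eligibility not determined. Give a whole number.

Num = 329 + 54 + 80 + 18 = 481
CON1 = 481 / D = 0.596
D = 481 / 0.596 = 807.0
Rest of base = 614
eligibility not determined = 807.0 − 614 ≈ 193

193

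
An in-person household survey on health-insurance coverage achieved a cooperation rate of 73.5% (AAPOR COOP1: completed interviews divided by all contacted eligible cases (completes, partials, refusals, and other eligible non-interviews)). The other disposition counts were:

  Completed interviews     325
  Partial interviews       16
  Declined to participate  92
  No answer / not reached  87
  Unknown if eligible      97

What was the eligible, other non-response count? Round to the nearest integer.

COOP1 = 325 / D = 0.735
D = 325 / 0.735 = 442.2
Rest of base = 433
eligible, other non-response = 442.2 − 433 ≈ 9

9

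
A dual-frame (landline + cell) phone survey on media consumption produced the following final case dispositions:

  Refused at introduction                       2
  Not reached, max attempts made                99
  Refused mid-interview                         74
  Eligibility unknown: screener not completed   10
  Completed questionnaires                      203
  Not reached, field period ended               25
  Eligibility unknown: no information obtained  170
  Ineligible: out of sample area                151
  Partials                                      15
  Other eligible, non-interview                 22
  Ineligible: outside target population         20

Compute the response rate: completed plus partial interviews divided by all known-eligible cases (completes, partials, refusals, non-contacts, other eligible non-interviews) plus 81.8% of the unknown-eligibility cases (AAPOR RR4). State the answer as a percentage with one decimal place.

Declined to participate = 2 + 74 = 76
No answer / not reached = 25 + 99 = 124
Unknown eligibility = 10 + 170 = 180
Screened out, ineligible = 20 + 151 = 171
Num: 203 + 15 = 218
Known eligible: 203 + 15 + 76 + 124 + 22 = 440
Estimated eligible among unknowns: 0.8180 × 180 = 147.24
Denom: 440 + 147.24 = 587.24
RR4 = 218 / 587.24 = 0.3712

37.1%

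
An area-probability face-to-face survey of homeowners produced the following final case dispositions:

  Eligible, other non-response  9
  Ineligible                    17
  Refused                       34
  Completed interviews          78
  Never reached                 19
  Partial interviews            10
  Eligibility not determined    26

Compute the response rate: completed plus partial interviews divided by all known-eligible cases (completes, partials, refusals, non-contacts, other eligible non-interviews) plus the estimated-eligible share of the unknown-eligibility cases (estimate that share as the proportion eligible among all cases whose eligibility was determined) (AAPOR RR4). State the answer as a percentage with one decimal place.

Num = 78 + 10 = 88
Eligible (known) = 78 + 10 + 34 + 19 + 9 = 150
e = 150 / (150 + 17) = 150 / 167 = 0.8982
e × U = 0.8982 × 26 = 23.35
Base = 150 + 23.35 = 173.35
RR4 = 88 / 173.35 = 0.5076

50.8%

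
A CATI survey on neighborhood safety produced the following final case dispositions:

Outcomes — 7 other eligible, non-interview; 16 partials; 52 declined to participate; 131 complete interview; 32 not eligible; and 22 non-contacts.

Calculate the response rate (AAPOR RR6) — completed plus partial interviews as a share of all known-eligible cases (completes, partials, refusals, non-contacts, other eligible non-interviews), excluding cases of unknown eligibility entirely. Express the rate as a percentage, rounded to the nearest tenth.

64.5%

Numerator = 131 + 16 = 147
Base = 131 + 16 + 52 + 22 + 7 = 228
RR6 = 147 / 228 = 0.6447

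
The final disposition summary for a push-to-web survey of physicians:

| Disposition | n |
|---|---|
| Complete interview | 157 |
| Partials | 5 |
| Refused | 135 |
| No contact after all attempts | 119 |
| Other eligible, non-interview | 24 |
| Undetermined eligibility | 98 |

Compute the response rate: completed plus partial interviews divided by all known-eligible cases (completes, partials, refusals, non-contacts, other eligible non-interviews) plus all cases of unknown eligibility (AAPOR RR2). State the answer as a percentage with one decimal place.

30.1%

Num = 157 + 5 = 162
Base = 157 + 5 + 135 + 119 + 24 + 98 = 538
RR2 = 162 / 538 = 0.3011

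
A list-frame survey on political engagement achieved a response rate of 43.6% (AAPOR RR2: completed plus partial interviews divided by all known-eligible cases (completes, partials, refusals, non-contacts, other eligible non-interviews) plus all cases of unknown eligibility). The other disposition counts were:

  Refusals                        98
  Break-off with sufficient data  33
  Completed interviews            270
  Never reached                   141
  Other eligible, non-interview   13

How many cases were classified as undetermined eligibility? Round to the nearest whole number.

140

Num → 270 + 33 = 303
RR2 = 303 / D = 0.436
D = 303 / 0.436 = 695.0
Remaining denominator categories sum to 555
undetermined eligibility = 695.0 − 555 ≈ 140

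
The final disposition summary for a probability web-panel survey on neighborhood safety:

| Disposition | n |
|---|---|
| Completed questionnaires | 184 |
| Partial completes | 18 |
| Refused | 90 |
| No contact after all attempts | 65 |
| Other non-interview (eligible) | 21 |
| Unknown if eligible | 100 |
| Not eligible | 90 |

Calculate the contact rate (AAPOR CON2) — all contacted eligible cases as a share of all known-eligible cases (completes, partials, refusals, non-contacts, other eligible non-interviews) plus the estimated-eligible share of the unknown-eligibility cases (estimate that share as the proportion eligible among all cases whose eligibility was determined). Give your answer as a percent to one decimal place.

68.2%

Numerator → 184 + 18 + 90 + 21 = 313
Known eligible → 184 + 18 + 90 + 65 + 21 = 378
e = 378 / (378 + 90) = 378 / 468 = 0.8077
Estimated eligible among unknowns → 0.8077 × 100 = 80.77
Base → 378 + 80.77 = 458.77
CON2 = 313 / 458.77 = 0.6823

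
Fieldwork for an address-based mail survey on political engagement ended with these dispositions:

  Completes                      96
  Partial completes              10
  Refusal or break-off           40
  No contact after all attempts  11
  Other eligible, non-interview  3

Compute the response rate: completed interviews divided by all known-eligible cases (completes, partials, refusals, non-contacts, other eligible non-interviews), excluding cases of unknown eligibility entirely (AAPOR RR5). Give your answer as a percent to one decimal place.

60.0%

Top → 96
Base → 96 + 10 + 40 + 11 + 3 = 160
RR5 = 96 / 160 = 0.6000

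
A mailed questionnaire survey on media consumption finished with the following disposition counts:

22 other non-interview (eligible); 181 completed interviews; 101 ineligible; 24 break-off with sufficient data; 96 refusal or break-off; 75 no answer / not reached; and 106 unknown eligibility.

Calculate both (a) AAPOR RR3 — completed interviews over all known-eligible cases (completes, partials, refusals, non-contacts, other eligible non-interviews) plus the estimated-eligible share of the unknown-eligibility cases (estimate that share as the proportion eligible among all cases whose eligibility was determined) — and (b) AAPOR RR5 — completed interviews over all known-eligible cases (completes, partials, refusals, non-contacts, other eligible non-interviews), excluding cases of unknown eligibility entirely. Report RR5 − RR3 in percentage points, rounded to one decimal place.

Top → 181
Determined eligible → 181 + 24 + 96 + 75 + 22 = 398
e = 398 / (398 + 101) = 398 / 499 = 0.7976
Estimated eligible among unknowns → 0.7976 × 106 = 84.55
Denominator → 398 + 84.55 = 482.55
RR3 = 181 / 482.55 = 0.3751
Denominator → 181 + 24 + 96 + 75 + 22 = 398
RR5 = 181 / 398 = 0.4548
Difference = 45.48 − 37.51 = 7.97 percentage points

8.0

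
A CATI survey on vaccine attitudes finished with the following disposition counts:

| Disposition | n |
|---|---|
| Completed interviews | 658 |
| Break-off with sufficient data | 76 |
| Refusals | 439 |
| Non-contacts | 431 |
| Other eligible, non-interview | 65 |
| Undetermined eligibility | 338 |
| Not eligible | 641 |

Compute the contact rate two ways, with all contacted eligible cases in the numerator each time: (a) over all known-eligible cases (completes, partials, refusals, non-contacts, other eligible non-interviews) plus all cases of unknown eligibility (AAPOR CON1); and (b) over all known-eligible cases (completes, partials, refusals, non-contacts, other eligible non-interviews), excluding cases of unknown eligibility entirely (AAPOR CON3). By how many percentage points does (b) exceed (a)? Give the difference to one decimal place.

Num → 658 + 76 + 439 + 65 = 1238
Base → 658 + 76 + 439 + 431 + 65 + 338 = 2007
CON1 = 1238 / 2007 = 0.6168
Base → 658 + 76 + 439 + 431 + 65 = 1669
CON3 = 1238 / 1669 = 0.7418
Difference = 74.18 − 61.68 = 12.50 percentage points

12.5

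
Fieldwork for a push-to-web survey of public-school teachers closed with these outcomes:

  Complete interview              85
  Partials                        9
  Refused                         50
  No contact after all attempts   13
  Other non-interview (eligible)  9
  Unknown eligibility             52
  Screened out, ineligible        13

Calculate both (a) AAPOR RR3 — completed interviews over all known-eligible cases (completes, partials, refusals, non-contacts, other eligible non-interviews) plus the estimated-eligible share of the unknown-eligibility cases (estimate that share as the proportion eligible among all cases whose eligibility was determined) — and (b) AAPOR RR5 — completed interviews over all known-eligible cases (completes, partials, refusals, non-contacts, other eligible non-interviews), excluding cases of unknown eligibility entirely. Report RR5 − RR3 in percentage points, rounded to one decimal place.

Numerator: 85
Determined eligible: 85 + 9 + 50 + 13 + 9 = 166
e = 166 / (166 + 13) = 166 / 179 = 0.9274
e × U: 0.9274 × 52 = 48.22
Base: 166 + 48.22 = 214.22
RR3 = 85 / 214.22 = 0.3968
Base: 85 + 9 + 50 + 13 + 9 = 166
RR5 = 85 / 166 = 0.5120
Difference = 51.20 − 39.68 = 11.52 percentage points

11.5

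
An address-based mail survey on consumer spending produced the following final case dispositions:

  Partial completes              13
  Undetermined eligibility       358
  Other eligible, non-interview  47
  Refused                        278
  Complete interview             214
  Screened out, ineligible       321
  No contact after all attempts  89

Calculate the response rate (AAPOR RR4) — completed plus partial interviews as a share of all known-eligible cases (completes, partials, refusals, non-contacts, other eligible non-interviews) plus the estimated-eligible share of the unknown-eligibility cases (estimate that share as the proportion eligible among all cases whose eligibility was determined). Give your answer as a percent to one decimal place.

25.8%

Top = 214 + 13 = 227
Known eligible = 214 + 13 + 278 + 89 + 47 = 641
e = 641 / (641 + 321) = 641 / 962 = 0.6663
Estimated eligible among unknowns = 0.6663 × 358 = 238.54
Base = 641 + 238.54 = 879.54
RR4 = 227 / 879.54 = 0.2581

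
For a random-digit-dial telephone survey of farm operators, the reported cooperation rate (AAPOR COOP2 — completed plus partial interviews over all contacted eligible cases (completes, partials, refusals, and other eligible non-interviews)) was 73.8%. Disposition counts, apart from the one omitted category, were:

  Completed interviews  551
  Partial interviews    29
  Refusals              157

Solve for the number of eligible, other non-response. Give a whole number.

49

Num → 551 + 29 = 580
COOP2 = 580 / D = 0.738
D = 580 / 0.738 = 785.9
Remaining denominator categories sum to 737
eligible, other non-response = 785.9 − 737 ≈ 49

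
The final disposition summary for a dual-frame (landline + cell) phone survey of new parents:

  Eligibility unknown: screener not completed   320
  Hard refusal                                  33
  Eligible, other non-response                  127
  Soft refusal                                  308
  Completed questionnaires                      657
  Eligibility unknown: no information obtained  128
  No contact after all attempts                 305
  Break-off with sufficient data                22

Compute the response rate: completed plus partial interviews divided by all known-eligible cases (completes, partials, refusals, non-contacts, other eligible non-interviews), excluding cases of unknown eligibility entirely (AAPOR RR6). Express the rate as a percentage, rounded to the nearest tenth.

Declined to participate = 33 + 308 = 341
Eligibility not determined = 320 + 128 = 448
Num: 657 + 22 = 679
Denom: 657 + 22 + 341 + 305 + 127 = 1452
RR6 = 679 / 1452 = 0.4676

46.8%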